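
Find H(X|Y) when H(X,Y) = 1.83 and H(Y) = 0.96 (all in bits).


H(X|Y) = H(X,Y) - H(Y) = 1.83 - 0.96 = 0.87

0.87 bits


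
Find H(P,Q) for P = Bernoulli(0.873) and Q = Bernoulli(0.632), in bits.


H(P,Q) = -p*log2(q) - (1-p)*log2(1-q). -0.873*log2(0.632) = 0.577929; -0.127*log2(0.368) = 0.183162. H(P,Q) = 0.577929 + 0.183162 = 0.7611

0.7611 bits


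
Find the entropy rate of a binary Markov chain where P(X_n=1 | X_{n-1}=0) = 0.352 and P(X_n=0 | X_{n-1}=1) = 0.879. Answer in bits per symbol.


Stationary distribution: pi_0 = p10/(p01+p10) = 0.7141, pi_1 = 0.2859. Entropy rate H' = pi_0*H(p01) + pi_1*H(p10) = 0.7141*0.9358 + 0.2859*0.5322 = 0.8204

0.8204 bits/symbol


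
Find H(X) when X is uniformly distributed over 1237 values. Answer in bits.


H = log2(n) = log2(1237) = 10.2726

10.2726 bits


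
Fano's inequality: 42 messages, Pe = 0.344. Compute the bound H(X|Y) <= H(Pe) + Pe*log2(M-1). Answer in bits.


H(Pe) = -Pe*log2(Pe) - (1-Pe)*log2(1-Pe) = -0.344*log2(0.344) - 0.656*log2(0.656) = 0.529595 + 0.399000 = 0.9286. Pe*log2(M-1) = 0.344*log2(41) = 1.842998. Bound = H(Pe) + Pe*log2(M-1) = 0.529595 + 0.399000 + 1.842998 = 2.7716

2.7716 bits


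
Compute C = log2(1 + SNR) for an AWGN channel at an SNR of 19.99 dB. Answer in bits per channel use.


SNR_linear = 10^(19.99/10) = 99.77; C = log2(1 + SNR_linear) = log2(1 + 99.77) = 6.6549

6.6549 bits/channel use


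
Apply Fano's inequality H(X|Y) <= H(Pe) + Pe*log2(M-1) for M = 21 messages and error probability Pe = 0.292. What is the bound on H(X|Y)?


H(Pe) = -Pe*log2(Pe) - (1-Pe)*log2(1-Pe) = -0.292*log2(0.292) - 0.708*log2(0.708) = 0.518580 + 0.352711 = 0.8713. Pe*log2(M-1) = 0.292*log2(20) = 1.262003. Bound = H(Pe) + Pe*log2(M-1) = 0.518580 + 0.352711 + 1.262003 = 2.1333

2.1333 bits


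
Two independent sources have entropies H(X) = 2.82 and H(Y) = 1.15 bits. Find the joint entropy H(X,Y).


For independent variables, H(X,Y) = H(X) + H(Y) = 2.82 + 1.15 = 3.97

3.97 bits


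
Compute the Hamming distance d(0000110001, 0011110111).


Count differing positions: . . ^ ^ . . . ^ ^ . = 4 differences

4


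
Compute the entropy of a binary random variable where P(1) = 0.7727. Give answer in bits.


H = -p*log2(p) - (1-p)*log2(1-p). -0.7727*log2(0.7727) = 0.287460; -0.2273*log2(0.2273) = 0.485815. H = 0.287460 + 0.485815 = 0.7733

0.7733 bits


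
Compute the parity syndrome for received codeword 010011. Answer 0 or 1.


Syndrome = XOR of all bits = 0 XOR 1 XOR 0 XOR 0 XOR 1 XOR 1 = 1

1


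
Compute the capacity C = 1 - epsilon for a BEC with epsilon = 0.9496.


C = 1 - epsilon = 1 - 0.9496 = 0.0504

0.0504 bits


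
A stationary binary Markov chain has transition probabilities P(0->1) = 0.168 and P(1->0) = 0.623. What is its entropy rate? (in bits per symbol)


Stationary distribution: pi_0 = p10/(p01+p10) = 0.7876, pi_1 = 0.2124. Entropy rate H' = pi_0*H(p01) + pi_1*H(p10) = 0.7876*0.6531 + 0.2124*0.9559 = 0.7174

0.7174 bits/symbol


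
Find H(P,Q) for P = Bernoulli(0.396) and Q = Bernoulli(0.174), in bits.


H(P,Q) = -p*log2(q) - (1-p)*log2(1-q). -0.396*log2(0.174) = 0.999045; -0.604*log2(0.826) = 0.166575. H(P,Q) = 0.999045 + 0.166575 = 1.1656

1.1656 bits


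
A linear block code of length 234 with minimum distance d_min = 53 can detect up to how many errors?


Detection capability = d_min - 1 = 53 - 1 = 52

52 errors


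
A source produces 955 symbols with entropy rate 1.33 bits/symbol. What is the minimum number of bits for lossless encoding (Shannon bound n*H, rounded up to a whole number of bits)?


Minimum bits >= n * H = 955 * 1.33 = 1270.15, rounded up to a whole number of bits = 1271

1271 bits


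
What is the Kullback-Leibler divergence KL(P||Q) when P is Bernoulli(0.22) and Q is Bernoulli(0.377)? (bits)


KL = p*log2(p/q) + (1-p)*log2((1-p)/(1-q)) = 0.22*log2(0.22/0.377) + 0.78*log2(0.78/0.623) = 0.082

0.082 bits


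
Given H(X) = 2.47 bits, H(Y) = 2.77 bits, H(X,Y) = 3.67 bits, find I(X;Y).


I(X;Y) = H(X) + H(Y) - H(X,Y) = 2.47 + 2.77 - 3.67 = 1.57

1.57 bits


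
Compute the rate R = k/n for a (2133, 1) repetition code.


Rate = k/n = 1/2133

1/2133


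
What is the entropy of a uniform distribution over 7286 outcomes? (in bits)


H = log2(n) = log2(7286) = 12.8309

12.8309 bits


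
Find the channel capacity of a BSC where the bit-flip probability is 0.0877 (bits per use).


H(p) = -p*log2(p) - (1-p)*log2(1-p) = -0.0877*log2(0.0877) - 0.9123*log2(0.9123) = 0.307939 + 0.120807 = 0.4287. C = 1 - H(p) = 1 - 0.4287 = 0.5713

0.5713 bits


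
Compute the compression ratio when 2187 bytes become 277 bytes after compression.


Ratio = original / compressed = 2187 / 277 = 7.8953

7.8953


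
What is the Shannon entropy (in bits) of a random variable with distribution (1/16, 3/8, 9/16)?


H = -sum(p_i * log2(p_i)). Terms: -(1/16)*log2(1/16) = 0.250000; -(3/8)*log2(3/8) = 0.530639; -(9/16)*log2(9/16) = 0.466917. H = 0.250000 + 0.530639 + 0.466917 = 1.2476

1.2476 bits


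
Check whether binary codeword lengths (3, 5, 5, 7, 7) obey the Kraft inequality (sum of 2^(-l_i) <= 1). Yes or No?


Kraft sum = sum(2^(-l_i)) = 0.2031, need <= 1. Result: satisfied (a binary prefix-free code with these lengths exists)

Yes


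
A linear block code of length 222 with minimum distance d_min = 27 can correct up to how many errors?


Correction capability = floor((d-1)/2) = floor((27-1)/2) = 13

13 errors


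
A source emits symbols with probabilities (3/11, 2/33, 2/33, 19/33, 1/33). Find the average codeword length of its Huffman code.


Huffman construction (repeatedly merge the two least-probable nodes; each merge adds 1 bit to every symbol beneath it): 1/33 + 2/33 = 1/11; 2/33 + 1/11 = 5/33; 5/33 + 3/11 = 14/33; 14/33 + 19/33 = 1. Resulting codeword lengths (in the order the probabilities were given): (2, 4, 3, 1, 4). L_avg = sum(p_i * l_i) = 3/11*2 + 2/33*4 + 2/33*3 + 19/33*1 + 1/33*4 = 5/3 = 1.6667

1.6667 bits


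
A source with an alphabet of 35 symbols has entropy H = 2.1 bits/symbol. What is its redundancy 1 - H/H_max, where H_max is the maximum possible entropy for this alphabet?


H_max = log2(K) = log2(35) = 5.1293 bits/symbol. Redundancy = 1 - H/H_max = 1 - 2.1/5.1293 = 1 - 0.4094 = 0.5906

0.5906


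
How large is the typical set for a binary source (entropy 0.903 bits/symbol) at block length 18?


log2|A_typical| = nH = 18 * 0.903 = 16.254, so |A_typical| ~ 2^16.254 = 7.815e+04

7.815e+04


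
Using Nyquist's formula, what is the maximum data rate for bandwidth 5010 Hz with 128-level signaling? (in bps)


Rate = 2 * B * log2(M) = 2 * 5010 * 7.0 = 70140.0

70140.0 bps


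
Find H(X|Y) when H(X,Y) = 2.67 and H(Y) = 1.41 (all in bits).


H(X|Y) = H(X,Y) - H(Y) = 2.67 - 1.41 = 1.26

1.26 bits


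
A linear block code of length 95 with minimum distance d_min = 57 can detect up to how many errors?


Detection capability = d_min - 1 = 57 - 1 = 56

56 errors


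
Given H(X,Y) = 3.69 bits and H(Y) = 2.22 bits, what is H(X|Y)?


H(X|Y) = H(X,Y) - H(Y) = 3.69 - 2.22 = 1.47

1.47 bits


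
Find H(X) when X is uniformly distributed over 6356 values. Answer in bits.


H = log2(n) = log2(6356) = 12.6339

12.6339 bits


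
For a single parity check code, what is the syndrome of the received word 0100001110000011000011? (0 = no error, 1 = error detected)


Syndrome = XOR of all bits = 0 XOR 1 XOR 0 XOR 0 XOR 0 XOR 0 XOR 1 XOR 1 XOR 1 XOR 0 XOR 0 XOR 0 XOR 0 XOR 0 XOR 1 XOR 1 XOR 0 XOR 0 XOR 0 XOR 0 XOR 1 XOR 1 = 0

0


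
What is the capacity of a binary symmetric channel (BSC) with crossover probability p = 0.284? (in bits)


H(p) = -p*log2(p) - (1-p)*log2(1-p) = -0.284*log2(0.284) - 0.716*log2(0.716) = 0.515755 + 0.345089 = 0.8608. C = 1 - H(p) = 1 - 0.8608 = 0.1392

0.1392 bits


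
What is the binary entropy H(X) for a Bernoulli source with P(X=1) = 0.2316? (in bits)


H = -p*log2(p) - (1-p)*log2(1-p). -0.2316*log2(0.2316) = 0.488744; -0.7684*log2(0.7684) = 0.292046. H = 0.488744 + 0.292046 = 0.7808

0.7808 bits


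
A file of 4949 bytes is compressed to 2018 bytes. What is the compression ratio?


Ratio = original / compressed = 4949 / 2018 = 2.4524

2.4524


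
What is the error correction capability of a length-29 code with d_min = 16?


Correction capability = floor((d-1)/2) = floor((16-1)/2) = 7

7 errors


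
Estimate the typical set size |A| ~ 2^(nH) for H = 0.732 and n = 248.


log2|A_typical| = nH = 248 * 0.732 = 181.536, so |A_typical| ~ 2^181.536 = 4.444e+54

4.444e+54


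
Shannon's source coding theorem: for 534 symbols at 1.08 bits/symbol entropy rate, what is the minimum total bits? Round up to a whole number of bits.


Minimum bits >= n * H = 534 * 1.08 = 576.72, rounded up to a whole number of bits = 577

577 bits


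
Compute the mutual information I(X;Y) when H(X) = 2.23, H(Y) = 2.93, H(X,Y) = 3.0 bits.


I(X;Y) = H(X) + H(Y) - H(X,Y) = 2.23 + 2.93 - 3.0 = 2.16

2.16 bits


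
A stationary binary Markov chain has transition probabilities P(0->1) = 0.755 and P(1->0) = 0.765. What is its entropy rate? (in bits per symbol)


Stationary distribution: pi_0 = p10/(p01+p10) = 0.5033, pi_1 = 0.4967. Entropy rate H' = pi_0*H(p01) + pi_1*H(p10) = 0.5033*0.8033 + 0.4967*0.7866 = 0.795

0.795 bits/symbol


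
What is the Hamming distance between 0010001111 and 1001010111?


Count differing positions: ^ . ^ ^ . ^ ^ . . . = 5 differences

5


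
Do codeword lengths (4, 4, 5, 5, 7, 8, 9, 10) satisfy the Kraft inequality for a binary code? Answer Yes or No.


Kraft sum = sum(2^(-l_i)) = 0.2021, need <= 1. Result: satisfied (a binary prefix-free code with these lengths exists)

Yes


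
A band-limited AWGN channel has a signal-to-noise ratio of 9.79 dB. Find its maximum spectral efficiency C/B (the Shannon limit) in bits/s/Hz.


SNR_linear = 10^(9.79/10) = 9.528; C/B = log2(1 + SNR_linear) = log2(1 + 9.528) = 3.3962

3.3962 bits/s/Hz


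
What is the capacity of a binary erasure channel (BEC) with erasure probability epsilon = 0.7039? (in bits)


C = 1 - epsilon = 1 - 0.7039 = 0.2961

0.2961 bits


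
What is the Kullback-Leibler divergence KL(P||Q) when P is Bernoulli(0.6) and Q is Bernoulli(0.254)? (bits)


KL = p*log2(p/q) + (1-p)*log2((1-p)/(1-q)) = 0.6*log2(0.6/0.254) + 0.4*log2(0.4/0.746) = 0.3844

0.3844 bits


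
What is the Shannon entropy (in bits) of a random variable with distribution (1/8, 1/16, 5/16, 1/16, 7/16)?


H = -sum(p_i * log2(p_i)). Terms: -(1/8)*log2(1/8) = 0.375000; -(1/16)*log2(1/16) = 0.250000; -(5/16)*log2(5/16) = 0.524397; -(1/16)*log2(1/16) = 0.250000; -(7/16)*log2(7/16) = 0.521782. H = 0.375000 + 0.250000 + 0.524397 + 0.250000 + 0.521782 = 1.9212

1.9212 bits


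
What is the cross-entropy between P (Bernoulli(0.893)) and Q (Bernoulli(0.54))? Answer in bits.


H(P,Q) = -p*log2(q) - (1-p)*log2(1-q). -0.893*log2(0.54) = 0.793849; -0.107*log2(0.46) = 0.119871. H(P,Q) = 0.793849 + 0.119871 = 0.9137

0.9137 bits


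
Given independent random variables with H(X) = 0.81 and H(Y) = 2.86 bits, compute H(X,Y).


For independent variables, H(X,Y) = H(X) + H(Y) = 0.81 + 2.86 = 3.67

3.67 bits


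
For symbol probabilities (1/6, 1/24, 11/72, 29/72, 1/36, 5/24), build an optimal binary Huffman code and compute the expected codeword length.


Huffman construction (repeatedly merge the two least-probable nodes; each merge adds 1 bit to every symbol beneath it): 1/36 + 1/24 = 5/72; 5/72 + 11/72 = 2/9; 1/6 + 5/24 = 3/8; 2/9 + 3/8 = 43/72; 29/72 + 43/72 = 1. Resulting codeword lengths (in the order the probabilities were given): (3, 4, 3, 1, 4, 3). L_avg = sum(p_i * l_i) = 1/6*3 + 1/24*4 + 11/72*3 + 29/72*1 + 1/36*4 + 5/24*3 = 163/72 = 2.2639

2.2639 bits


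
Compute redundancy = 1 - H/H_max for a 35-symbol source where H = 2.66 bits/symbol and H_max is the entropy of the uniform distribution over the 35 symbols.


H_max = log2(K) = log2(35) = 5.1293 bits/symbol. Redundancy = 1 - H/H_max = 1 - 2.66/5.1293 = 1 - 0.5186 = 0.4814

0.4814


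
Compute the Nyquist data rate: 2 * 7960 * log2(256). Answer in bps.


Rate = 2 * B * log2(M) = 2 * 7960 * 8.0 = 127360.0

127360.0 bps


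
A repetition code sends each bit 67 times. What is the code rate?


Rate = k/n = 1/67

1/67


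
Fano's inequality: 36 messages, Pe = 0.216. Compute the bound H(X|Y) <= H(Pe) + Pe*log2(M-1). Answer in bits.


H(Pe) = -Pe*log2(Pe) - (1-Pe)*log2(1-Pe) = -0.216*log2(0.216) - 0.784*log2(0.784) = 0.477554 + 0.275242 = 0.7528. Pe*log2(M-1) = 0.216*log2(35) = 1.107925. Bound = H(Pe) + Pe*log2(M-1) = 0.477554 + 0.275242 + 1.107925 = 1.8607

1.8607 bits


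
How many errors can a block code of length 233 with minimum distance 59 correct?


Correction capability = floor((d-1)/2) = floor((59-1)/2) = 29

29 errors


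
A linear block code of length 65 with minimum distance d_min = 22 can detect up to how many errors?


Detection capability = d_min - 1 = 22 - 1 = 21

21 errors


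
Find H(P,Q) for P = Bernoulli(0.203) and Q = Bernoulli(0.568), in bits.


H(P,Q) = -p*log2(q) - (1-p)*log2(1-q). -0.203*log2(0.568) = 0.165656; -0.797*log2(0.432) = 0.965085. H(P,Q) = 0.165656 + 0.965085 = 1.1307

1.1307 bits


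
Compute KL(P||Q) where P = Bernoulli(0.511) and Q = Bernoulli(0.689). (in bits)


KL = p*log2(p/q) + (1-p)*log2((1-p)/(1-q)) = 0.511*log2(0.511/0.689) + 0.489*log2(0.489/0.311) = 0.0989

0.0989 bits


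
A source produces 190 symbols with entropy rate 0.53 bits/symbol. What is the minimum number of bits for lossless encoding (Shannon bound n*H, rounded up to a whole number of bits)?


Minimum bits >= n * H = 190 * 0.53 = 100.7, rounded up to a whole number of bits = 101

101 bits


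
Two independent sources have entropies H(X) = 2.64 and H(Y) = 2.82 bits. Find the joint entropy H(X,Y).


For independent variables, H(X,Y) = H(X) + H(Y) = 2.64 + 2.82 = 5.46

5.46 bits


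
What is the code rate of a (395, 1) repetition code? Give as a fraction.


Rate = k/n = 1/395

1/395


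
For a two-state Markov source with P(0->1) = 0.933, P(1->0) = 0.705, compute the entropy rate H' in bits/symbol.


Stationary distribution: pi_0 = p10/(p01+p10) = 0.4304, pi_1 = 0.5696. Entropy rate H' = pi_0*H(p01) + pi_1*H(p10) = 0.4304*0.3546 + 0.5696*0.8751 = 0.6511

0.6511 bits/symbol


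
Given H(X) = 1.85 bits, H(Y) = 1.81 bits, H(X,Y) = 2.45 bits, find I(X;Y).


I(X;Y) = H(X) + H(Y) - H(X,Y) = 1.85 + 1.81 - 2.45 = 1.21

1.21 bits


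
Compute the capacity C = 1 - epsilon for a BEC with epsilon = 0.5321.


C = 1 - epsilon = 1 - 0.5321 = 0.4679

0.4679 bits


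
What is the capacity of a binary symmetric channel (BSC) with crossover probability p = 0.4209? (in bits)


H(p) = -p*log2(p) - (1-p)*log2(1-p) = -0.4209*log2(0.4209) - 0.5791*log2(0.5791) = 0.525473 + 0.456398 = 0.9819. C = 1 - H(p) = 1 - 0.9819 = 0.0181

0.0181 bits


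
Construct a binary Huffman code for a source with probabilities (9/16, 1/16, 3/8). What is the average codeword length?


Huffman construction (repeatedly merge the two least-probable nodes; each merge adds 1 bit to every symbol beneath it): 1/16 + 3/8 = 7/16; 7/16 + 9/16 = 1. Resulting codeword lengths (in the order the probabilities were given): (1, 2, 2). L_avg = sum(p_i * l_i) = 9/16*1 + 1/16*2 + 3/8*2 = 23/16 = 1.4375

1.4375 bits


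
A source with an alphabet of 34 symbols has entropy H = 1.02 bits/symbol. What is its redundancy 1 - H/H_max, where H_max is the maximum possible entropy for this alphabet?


H_max = log2(K) = log2(34) = 5.0875 bits/symbol. Redundancy = 1 - H/H_max = 1 - 1.02/5.0875 = 1 - 0.2005 = 0.7995

0.7995


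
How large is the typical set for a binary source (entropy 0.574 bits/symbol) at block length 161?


log2|A_typical| = nH = 161 * 0.574 = 92.414, so |A_typical| ~ 2^92.414 = 6.598e+27

6.598e+27


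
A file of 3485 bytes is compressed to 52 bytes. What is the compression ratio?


Ratio = original / compressed = 3485 / 52 = 67.0192

67.0192


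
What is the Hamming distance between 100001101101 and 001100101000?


Count differing positions: ^ . ^ ^ . ^ . . . ^ . ^ = 6 differences

6


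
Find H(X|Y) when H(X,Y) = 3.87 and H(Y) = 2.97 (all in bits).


H(X|Y) = H(X,Y) - H(Y) = 3.87 - 2.97 = 0.9

0.9 bits


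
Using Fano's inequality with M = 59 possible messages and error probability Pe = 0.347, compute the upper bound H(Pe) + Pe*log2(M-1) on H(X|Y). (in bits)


H(Pe) = -Pe*log2(Pe) - (1-Pe)*log2(1-Pe) = -0.347*log2(0.347) - 0.653*log2(0.653) = 0.529866 + 0.401494 = 0.9314. Pe*log2(M-1) = 0.347*log2(58) = 2.032719. Bound = H(Pe) + Pe*log2(M-1) = 0.529866 + 0.401494 + 2.032719 = 2.9641

2.9641 bits


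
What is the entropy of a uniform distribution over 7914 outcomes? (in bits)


H = log2(n) = log2(7914) = 12.9502

12.9502 bits


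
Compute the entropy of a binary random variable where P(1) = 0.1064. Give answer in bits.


H = -p*log2(p) - (1-p)*log2(1-p). -0.1064*log2(0.1064) = 0.343931; -0.8936*log2(0.8936) = 0.145030. H = 0.343931 + 0.145030 = 0.489

0.489 bits


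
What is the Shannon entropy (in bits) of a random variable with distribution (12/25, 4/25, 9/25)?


H = -sum(p_i * log2(p_i)). Terms: -(12/25)*log2(12/25) = 0.508269; -(4/25)*log2(4/25) = 0.423017; -(9/25)*log2(9/25) = 0.530615. H = 0.508269 + 0.423017 + 0.530615 = 1.4619

1.4619 bits


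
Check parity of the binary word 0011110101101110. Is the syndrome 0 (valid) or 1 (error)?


Syndrome = XOR of all bits = 0 XOR 0 XOR 1 XOR 1 XOR 1 XOR 1 XOR 0 XOR 1 XOR 0 XOR 1 XOR 1 XOR 0 XOR 1 XOR 1 XOR 1 XOR 0 = 0

0


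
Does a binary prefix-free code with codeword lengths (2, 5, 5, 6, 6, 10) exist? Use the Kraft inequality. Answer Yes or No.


Kraft sum = sum(2^(-l_i)) = 0.3447, need <= 1. Result: satisfied (a binary prefix-free code with these lengths exists)

Yes


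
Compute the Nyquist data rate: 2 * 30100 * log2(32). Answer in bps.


Rate = 2 * B * log2(M) = 2 * 30100 * 5.0 = 301000.0

301000.0 bps


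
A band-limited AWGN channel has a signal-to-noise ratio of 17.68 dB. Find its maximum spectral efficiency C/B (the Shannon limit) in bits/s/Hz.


SNR_linear = 10^(17.68/10) = 58.6138; C/B = log2(1 + SNR_linear) = log2(1 + 58.6138) = 5.8976

5.8976 bits/s/Hz


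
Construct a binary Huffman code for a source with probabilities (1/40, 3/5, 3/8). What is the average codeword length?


Huffman construction (repeatedly merge the two least-probable nodes; each merge adds 1 bit to every symbol beneath it): 1/40 + 3/8 = 2/5; 2/5 + 3/5 = 1. Resulting codeword lengths (in the order the probabilities were given): (2, 1, 2). L_avg = sum(p_i * l_i) = 1/40*2 + 3/5*1 + 3/8*2 = 7/5 = 1.4

1.4 bits


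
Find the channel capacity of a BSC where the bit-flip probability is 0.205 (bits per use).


H(p) = -p*log2(p) - (1-p)*log2(1-p) = -0.205*log2(0.205) - 0.795*log2(0.795) = 0.468692 + 0.263124 = 0.7318. C = 1 - H(p) = 1 - 0.7318 = 0.2682

0.2682 bits


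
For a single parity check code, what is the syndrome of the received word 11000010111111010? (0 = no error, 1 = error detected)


Syndrome = XOR of all bits = 1 XOR 1 XOR 0 XOR 0 XOR 0 XOR 0 XOR 1 XOR 0 XOR 1 XOR 1 XOR 1 XOR 1 XOR 1 XOR 1 XOR 0 XOR 1 XOR 0 = 0

0


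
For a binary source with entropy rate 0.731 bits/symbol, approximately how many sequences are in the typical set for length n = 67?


log2|A_typical| = nH = 67 * 0.731 = 48.977, so |A_typical| ~ 2^48.977 = 5.540e+14

5.540e+14


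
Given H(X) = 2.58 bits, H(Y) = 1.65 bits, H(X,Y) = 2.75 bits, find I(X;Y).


I(X;Y) = H(X) + H(Y) - H(X,Y) = 2.58 + 1.65 - 2.75 = 1.48

1.48 bits


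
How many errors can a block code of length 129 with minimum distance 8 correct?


Correction capability = floor((d-1)/2) = floor((8-1)/2) = 3

3 errors


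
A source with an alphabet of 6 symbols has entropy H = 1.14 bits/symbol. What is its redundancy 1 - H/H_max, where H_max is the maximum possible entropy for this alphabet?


H_max = log2(K) = log2(6) = 2.585 bits/symbol. Redundancy = 1 - H/H_max = 1 - 1.14/2.585 = 1 - 0.441 = 0.559

0.559


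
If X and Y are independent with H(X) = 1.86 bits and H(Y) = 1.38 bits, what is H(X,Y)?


For independent variables, H(X,Y) = H(X) + H(Y) = 1.86 + 1.38 = 3.24

3.24 bits


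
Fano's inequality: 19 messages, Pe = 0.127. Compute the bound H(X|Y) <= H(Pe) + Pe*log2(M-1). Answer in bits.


H(Pe) = -Pe*log2(Pe) - (1-Pe)*log2(1-Pe) = -0.127*log2(0.127) - 0.873*log2(0.873) = 0.378092 + 0.171061 = 0.5492. Pe*log2(M-1) = 0.127*log2(18) = 0.529580. Bound = H(Pe) + Pe*log2(M-1) = 0.378092 + 0.171061 + 0.529580 = 1.0787

1.0787 bits


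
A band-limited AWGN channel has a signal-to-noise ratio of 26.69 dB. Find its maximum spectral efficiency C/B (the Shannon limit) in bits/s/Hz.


SNR_linear = 10^(26.69/10) = 466.6594; C/B = log2(1 + SNR_linear) = log2(1 + 466.6594) = 8.8693

8.8693 bits/s/Hz


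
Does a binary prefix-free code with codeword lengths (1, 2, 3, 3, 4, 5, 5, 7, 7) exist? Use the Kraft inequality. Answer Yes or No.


Kraft sum = sum(2^(-l_i)) = 1.1406, need <= 1. Result: violated (a binary prefix-free code with these lengths cannot exist)

No


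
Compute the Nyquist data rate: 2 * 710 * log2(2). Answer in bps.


Rate = 2 * B * log2(M) = 2 * 710 * 1.0 = 1420.0

1420.0 bps


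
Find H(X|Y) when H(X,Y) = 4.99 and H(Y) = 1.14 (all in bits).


H(X|Y) = H(X,Y) - H(Y) = 4.99 - 1.14 = 3.85

3.85 bits


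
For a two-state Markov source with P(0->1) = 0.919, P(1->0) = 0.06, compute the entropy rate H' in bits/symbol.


Stationary distribution: pi_0 = p10/(p01+p10) = 0.0613, pi_1 = 0.9387. Entropy rate H' = pi_0*H(p01) + pi_1*H(p10) = 0.0613*0.4057 + 0.9387*0.3274 = 0.3322

0.3322 bits/symbol


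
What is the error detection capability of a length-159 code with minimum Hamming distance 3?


Detection capability = d_min - 1 = 3 - 1 = 2

2 errors


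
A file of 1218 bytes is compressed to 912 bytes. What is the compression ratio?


Ratio = original / compressed = 1218 / 912 = 1.3355

1.3355


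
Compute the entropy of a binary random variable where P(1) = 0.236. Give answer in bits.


H = -p*log2(p) - (1-p)*log2(1-p). -0.236*log2(0.236) = 0.491621; -0.764*log2(0.764) = 0.296704. H = 0.491621 + 0.296704 = 0.7883

0.7883 bits


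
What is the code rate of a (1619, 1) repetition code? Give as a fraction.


Rate = k/n = 1/1619

1/1619


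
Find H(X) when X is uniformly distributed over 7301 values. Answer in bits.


H = log2(n) = log2(7301) = 12.8339

12.8339 bits


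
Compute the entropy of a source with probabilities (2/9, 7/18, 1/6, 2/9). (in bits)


H = -sum(p_i * log2(p_i)). Terms: -(2/9)*log2(2/9) = 0.482206; -(7/18)*log2(7/18) = 0.529888; -(1/6)*log2(1/6) = 0.430827; -(2/9)*log2(2/9) = 0.482206. H = 0.482206 + 0.529888 + 0.430827 + 0.482206 = 1.9251

1.9251 bits


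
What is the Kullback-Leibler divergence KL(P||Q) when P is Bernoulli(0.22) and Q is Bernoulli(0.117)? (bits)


KL = p*log2(p/q) + (1-p)*log2((1-p)/(1-q)) = 0.22*log2(0.22/0.117) + 0.78*log2(0.78/0.883) = 0.0608

0.0608 bits


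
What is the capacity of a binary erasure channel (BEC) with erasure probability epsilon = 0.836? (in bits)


C = 1 - epsilon = 1 - 0.836 = 0.164

0.164 bits


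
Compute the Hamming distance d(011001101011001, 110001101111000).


Count differing positions: ^ . ^ . . . . . . ^ . . . . ^ = 4 differences

4


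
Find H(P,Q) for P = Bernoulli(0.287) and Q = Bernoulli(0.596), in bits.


H(P,Q) = -p*log2(q) - (1-p)*log2(1-q). -0.287*log2(0.596) = 0.214279; -0.713*log2(0.404) = 0.932299. H(P,Q) = 0.214279 + 0.932299 = 1.1466

1.1466 bits


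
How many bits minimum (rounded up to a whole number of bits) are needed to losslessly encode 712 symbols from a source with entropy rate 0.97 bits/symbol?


Minimum bits >= n * H = 712 * 0.97 = 690.64, rounded up to a whole number of bits = 691

691 bits


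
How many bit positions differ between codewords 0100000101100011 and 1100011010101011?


Count differing positions: ^ . . . . ^ ^ ^ ^ ^ . . ^ . . . = 7 differences

7


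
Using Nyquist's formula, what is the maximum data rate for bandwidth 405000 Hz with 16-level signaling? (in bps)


Rate = 2 * B * log2(M) = 2 * 405000 * 4.0 = 3240000.0

3240000.0 bps


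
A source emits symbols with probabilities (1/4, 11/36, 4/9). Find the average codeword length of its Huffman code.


Huffman construction (repeatedly merge the two least-probable nodes; each merge adds 1 bit to every symbol beneath it): 1/4 + 11/36 = 5/9; 4/9 + 5/9 = 1. Resulting codeword lengths (in the order the probabilities were given): (2, 2, 1). L_avg = sum(p_i * l_i) = 1/4*2 + 11/36*2 + 4/9*1 = 14/9 = 1.5556

1.5556 bits


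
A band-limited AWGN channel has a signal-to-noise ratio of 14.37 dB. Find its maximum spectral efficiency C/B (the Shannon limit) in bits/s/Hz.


SNR_linear = 10^(14.37/10) = 27.3527; C/B = log2(1 + SNR_linear) = log2(1 + 27.3527) = 4.8254

4.8254 bits/s/Hz


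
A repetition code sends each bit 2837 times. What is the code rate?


Rate = k/n = 1/2837

1/2837


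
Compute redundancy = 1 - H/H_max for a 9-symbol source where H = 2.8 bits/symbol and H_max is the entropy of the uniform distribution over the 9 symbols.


H_max = log2(K) = log2(9) = 3.1699 bits/symbol. Redundancy = 1 - H/H_max = 1 - 2.8/3.1699 = 1 - 0.8833 = 0.1167

0.1167


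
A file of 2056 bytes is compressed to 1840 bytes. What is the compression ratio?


Ratio = original / compressed = 2056 / 1840 = 1.1174

1.1174


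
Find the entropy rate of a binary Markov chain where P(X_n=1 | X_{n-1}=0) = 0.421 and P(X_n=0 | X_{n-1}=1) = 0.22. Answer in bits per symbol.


Stationary distribution: pi_0 = p10/(p01+p10) = 0.3432, pi_1 = 0.6568. Entropy rate H' = pi_0*H(p01) + pi_1*H(p10) = 0.3432*0.9819 + 0.6568*0.7602 = 0.8363

0.8363 bits/symbol


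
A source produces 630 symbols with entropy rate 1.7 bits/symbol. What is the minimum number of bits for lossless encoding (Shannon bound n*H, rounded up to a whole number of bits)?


Minimum bits >= n * H = 630 * 1.7 = 1071.0, rounded up to a whole number of bits = 1071

1071 bits


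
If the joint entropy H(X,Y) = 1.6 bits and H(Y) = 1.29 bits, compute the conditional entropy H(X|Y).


H(X|Y) = H(X,Y) - H(Y) = 1.6 - 1.29 = 0.31

0.31 bits


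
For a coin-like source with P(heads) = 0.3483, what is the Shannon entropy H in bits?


H = -p*log2(p) - (1-p)*log2(1-p). -0.3483*log2(0.3483) = 0.529972; -0.6517*log2(0.6517) = 0.402568. H = 0.529972 + 0.402568 = 0.9325

0.9325 bits


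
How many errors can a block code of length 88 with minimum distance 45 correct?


Correction capability = floor((d-1)/2) = floor((45-1)/2) = 22

22 errors


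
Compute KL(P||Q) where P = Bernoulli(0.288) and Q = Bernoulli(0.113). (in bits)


KL = p*log2(p/q) + (1-p)*log2((1-p)/(1-q)) = 0.288*log2(0.288/0.113) + 0.712*log2(0.712/0.887) = 0.163

0.163 bits


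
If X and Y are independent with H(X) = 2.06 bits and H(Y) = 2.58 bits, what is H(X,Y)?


For independent variables, H(X,Y) = H(X) + H(Y) = 2.06 + 2.58 = 4.64

4.64 bits


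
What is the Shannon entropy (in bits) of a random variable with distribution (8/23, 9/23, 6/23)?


H = -sum(p_i * log2(p_i)). Terms: -(8/23)*log2(8/23) = 0.529935; -(9/23)*log2(9/23) = 0.529684; -(6/23)*log2(6/23) = 0.505722. H = 0.529935 + 0.529684 + 0.505722 = 1.5653

1.5653 bits


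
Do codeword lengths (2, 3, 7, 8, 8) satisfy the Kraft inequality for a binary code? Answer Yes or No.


Kraft sum = sum(2^(-l_i)) = 0.3906, need <= 1. Result: satisfied (a binary prefix-free code with these lengths exists)

Yes


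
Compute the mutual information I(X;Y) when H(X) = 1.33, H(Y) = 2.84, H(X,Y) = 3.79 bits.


I(X;Y) = H(X) + H(Y) - H(X,Y) = 1.33 + 2.84 - 3.79 = 0.38

0.38 bits


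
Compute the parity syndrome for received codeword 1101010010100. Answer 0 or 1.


Syndrome = XOR of all bits = 1 XOR 1 XOR 0 XOR 1 XOR 0 XOR 1 XOR 0 XOR 0 XOR 1 XOR 0 XOR 1 XOR 0 XOR 0 = 0

0


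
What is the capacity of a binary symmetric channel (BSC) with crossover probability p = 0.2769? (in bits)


H(p) = -p*log2(p) - (1-p)*log2(1-p) = -0.2769*log2(0.2769) - 0.7231*log2(0.7231) = 0.512975 + 0.338218 = 0.8512. C = 1 - H(p) = 1 - 0.8512 = 0.1488

0.1488 bits


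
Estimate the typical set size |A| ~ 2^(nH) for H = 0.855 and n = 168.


log2|A_typical| = nH = 168 * 0.855 = 143.64, so |A_typical| ~ 2^143.64 = 1.738e+43

1.738e+43


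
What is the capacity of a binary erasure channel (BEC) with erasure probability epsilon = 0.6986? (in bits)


C = 1 - epsilon = 1 - 0.6986 = 0.3014

0.3014 bits


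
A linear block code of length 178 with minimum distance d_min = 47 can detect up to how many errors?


Detection capability = d_min - 1 = 47 - 1 = 46

46 errors


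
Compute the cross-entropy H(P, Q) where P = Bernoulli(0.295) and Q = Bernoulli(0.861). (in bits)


H(P,Q) = -p*log2(q) - (1-p)*log2(1-q). -0.295*log2(0.861) = 0.063695; -0.705*log2(0.139) = 2.007024. H(P,Q) = 0.063695 + 2.007024 = 2.0707

2.0707 bits


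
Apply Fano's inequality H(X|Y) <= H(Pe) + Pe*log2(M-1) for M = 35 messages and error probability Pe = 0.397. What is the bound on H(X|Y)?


H(Pe) = -Pe*log2(Pe) - (1-Pe)*log2(1-Pe) = -0.397*log2(0.397) - 0.603*log2(0.603) = 0.529117 + 0.440051 = 0.9692. Pe*log2(M-1) = 0.397*log2(34) = 2.019723. Bound = H(Pe) + Pe*log2(M-1) = 0.529117 + 0.440051 + 2.019723 = 2.9889

2.9889 bits


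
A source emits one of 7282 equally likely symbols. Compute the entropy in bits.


H = log2(n) = log2(7282) = 12.8301

12.8301 bits


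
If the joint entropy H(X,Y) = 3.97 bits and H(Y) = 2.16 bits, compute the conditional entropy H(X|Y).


H(X|Y) = H(X,Y) - H(Y) = 3.97 - 2.16 = 1.81

1.81 bits


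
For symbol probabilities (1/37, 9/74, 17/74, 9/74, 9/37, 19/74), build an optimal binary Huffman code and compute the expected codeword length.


Huffman construction (repeatedly merge the two least-probable nodes; each merge adds 1 bit to every symbol beneath it): 1/37 + 9/74 = 11/74; 9/74 + 11/74 = 10/37; 17/74 + 9/37 = 35/74; 19/74 + 10/37 = 39/74; 35/74 + 39/74 = 1. Resulting codeword lengths (in the order the probabilities were given): (4, 4, 2, 3, 2, 2). L_avg = sum(p_i * l_i) = 1/37*4 + 9/74*4 + 17/74*2 + 9/74*3 + 9/37*2 + 19/74*2 = 179/74 = 2.4189

2.4189 bits


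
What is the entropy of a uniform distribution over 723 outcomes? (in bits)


H = log2(n) = log2(723) = 9.4979

9.4979 bits


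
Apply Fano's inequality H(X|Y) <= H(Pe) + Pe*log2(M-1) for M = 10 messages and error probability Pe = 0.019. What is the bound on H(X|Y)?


H(Pe) = -Pe*log2(Pe) - (1-Pe)*log2(1-Pe) = -0.019*log2(0.019) - 0.981*log2(0.981) = 0.108639 + 0.027149 = 0.1358. Pe*log2(M-1) = 0.019*log2(9) = 0.060229. Bound = H(Pe) + Pe*log2(M-1) = 0.108639 + 0.027149 + 0.060229 = 0.196

0.196 bits


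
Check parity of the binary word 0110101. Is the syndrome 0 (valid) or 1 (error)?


Syndrome = XOR of all bits = 0 XOR 1 XOR 1 XOR 0 XOR 1 XOR 0 XOR 1 = 0

0


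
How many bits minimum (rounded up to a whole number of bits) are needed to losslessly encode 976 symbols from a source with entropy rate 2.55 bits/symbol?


Minimum bits >= n * H = 976 * 2.55 = 2488.8, rounded up to a whole number of bits = 2489

2489 bits


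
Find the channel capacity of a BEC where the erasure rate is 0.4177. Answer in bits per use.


C = 1 - epsilon = 1 - 0.4177 = 0.5823

0.5823 bits


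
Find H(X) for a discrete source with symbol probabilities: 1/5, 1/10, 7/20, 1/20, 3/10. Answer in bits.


H = -sum(p_i * log2(p_i)). Terms: -(1/5)*log2(1/5) = 0.464386; -(1/10)*log2(1/10) = 0.332193; -(7/20)*log2(7/20) = 0.530101; -(1/20)*log2(1/20) = 0.216096; -(3/10)*log2(3/10) = 0.521090. H = 0.464386 + 0.332193 + 0.530101 + 0.216096 + 0.521090 = 2.0639

2.0639 bits


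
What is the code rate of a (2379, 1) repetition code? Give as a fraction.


Rate = k/n = 1/2379

1/2379


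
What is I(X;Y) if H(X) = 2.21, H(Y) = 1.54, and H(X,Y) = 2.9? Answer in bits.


I(X;Y) = H(X) + H(Y) - H(X,Y) = 2.21 + 1.54 - 2.9 = 0.85

0.85 bits


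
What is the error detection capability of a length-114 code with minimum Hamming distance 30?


Detection capability = d_min - 1 = 30 - 1 = 29

29 errors


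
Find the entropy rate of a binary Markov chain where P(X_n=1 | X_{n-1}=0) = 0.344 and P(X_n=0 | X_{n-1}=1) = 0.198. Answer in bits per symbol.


Stationary distribution: pi_0 = p10/(p01+p10) = 0.3653, pi_1 = 0.6347. Entropy rate H' = pi_0*H(p01) + pi_1*H(p10) = 0.3653*0.9286 + 0.6347*0.7179 = 0.7949

0.7949 bits/symbol


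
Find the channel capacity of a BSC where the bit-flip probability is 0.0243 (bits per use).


H(p) = -p*log2(p) - (1-p)*log2(1-p) = -0.0243*log2(0.0243) - 0.9757*log2(0.9757) = 0.130318 + 0.034628 = 0.1649. C = 1 - H(p) = 1 - 0.1649 = 0.8351

0.8351 bits


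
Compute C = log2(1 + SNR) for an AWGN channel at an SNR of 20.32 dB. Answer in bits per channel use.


SNR_linear = 10^(20.32/10) = 107.6465; C = log2(1 + SNR_linear) = log2(1 + 107.6465) = 6.7635

6.7635 bits/channel use


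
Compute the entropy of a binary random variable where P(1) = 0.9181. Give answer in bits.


H = -p*log2(p) - (1-p)*log2(1-p). -0.9181*log2(0.9181) = 0.113180; -0.0819*log2(0.0819) = 0.295658. H = 0.113180 + 0.295658 = 0.4088

0.4088 bits


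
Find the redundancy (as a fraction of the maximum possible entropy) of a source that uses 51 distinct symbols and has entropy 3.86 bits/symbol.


H_max = log2(K) = log2(51) = 5.6724 bits/symbol. Redundancy = 1 - H/H_max = 1 - 3.86/5.6724 = 1 - 0.6805 = 0.3195

0.3195


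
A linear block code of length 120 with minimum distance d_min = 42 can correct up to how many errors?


Correction capability = floor((d-1)/2) = floor((42-1)/2) = 20

20 errors


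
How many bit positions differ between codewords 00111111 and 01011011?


Count differing positions: . ^ ^ . . ^ . . = 3 differences

3


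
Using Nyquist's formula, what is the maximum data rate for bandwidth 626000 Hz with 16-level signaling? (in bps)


Rate = 2 * B * log2(M) = 2 * 626000 * 4.0 = 5008000.0

5008000.0 bps


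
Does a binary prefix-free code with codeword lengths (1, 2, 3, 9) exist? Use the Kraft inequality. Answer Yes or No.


Kraft sum = sum(2^(-l_i)) = 0.877, need <= 1. Result: satisfied (a binary prefix-free code with these lengths exists)

Yes


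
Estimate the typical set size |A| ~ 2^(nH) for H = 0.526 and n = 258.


log2|A_typical| = nH = 258 * 0.526 = 135.708, so |A_typical| ~ 2^135.708 = 7.115e+40

7.115e+40


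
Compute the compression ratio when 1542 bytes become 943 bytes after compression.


Ratio = original / compressed = 1542 / 943 = 1.6352

1.6352


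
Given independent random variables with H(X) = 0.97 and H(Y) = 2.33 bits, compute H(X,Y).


For independent variables, H(X,Y) = H(X) + H(Y) = 0.97 + 2.33 = 3.3

3.3 bits


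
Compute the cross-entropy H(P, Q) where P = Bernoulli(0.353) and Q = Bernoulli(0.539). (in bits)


H(P,Q) = -p*log2(q) - (1-p)*log2(1-q). -0.353*log2(0.539) = 0.314750; -0.647*log2(0.461) = 0.722803. H(P,Q) = 0.314750 + 0.722803 = 1.0376

1.0376 bits


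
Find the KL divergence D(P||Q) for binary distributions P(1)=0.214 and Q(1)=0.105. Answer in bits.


KL = p*log2(p/q) + (1-p)*log2((1-p)/(1-q)) = 0.214*log2(0.214/0.105) + 0.786*log2(0.786/0.895) = 0.0726

0.0726 bits


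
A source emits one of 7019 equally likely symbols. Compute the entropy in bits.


H = log2(n) = log2(7019) = 12.777

12.777 bits


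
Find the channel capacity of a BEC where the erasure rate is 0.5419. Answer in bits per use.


C = 1 - epsilon = 1 - 0.5419 = 0.4581

0.4581 bits


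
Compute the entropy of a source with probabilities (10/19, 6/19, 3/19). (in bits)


H = -sum(p_i * log2(p_i)). Terms: -(10/19)*log2(10/19) = 0.487368; -(6/19)*log2(6/19) = 0.525147; -(3/19)*log2(3/19) = 0.420468. H = 0.487368 + 0.525147 + 0.420468 = 1.433

1.433 bits


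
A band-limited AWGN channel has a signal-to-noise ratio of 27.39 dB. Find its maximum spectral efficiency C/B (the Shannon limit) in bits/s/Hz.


SNR_linear = 10^(27.39/10) = 548.277; C/B = log2(1 + SNR_linear) = log2(1 + 548.277) = 9.1014

9.1014 bits/s/Hz


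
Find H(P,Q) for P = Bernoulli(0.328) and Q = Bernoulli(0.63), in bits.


H(P,Q) = -p*log2(q) - (1-p)*log2(1-q). -0.328*log2(0.63) = 0.218637; -0.672*log2(0.37) = 0.963919. H(P,Q) = 0.218637 + 0.963919 = 1.1826

1.1826 bits


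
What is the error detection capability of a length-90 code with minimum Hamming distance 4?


Detection capability = d_min - 1 = 4 - 1 = 3

3 errors


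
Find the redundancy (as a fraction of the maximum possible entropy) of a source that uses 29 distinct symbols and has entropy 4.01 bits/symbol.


H_max = log2(K) = log2(29) = 4.858 bits/symbol. Redundancy = 1 - H/H_max = 1 - 4.01/4.858 = 1 - 0.8254 = 0.1746

0.1746


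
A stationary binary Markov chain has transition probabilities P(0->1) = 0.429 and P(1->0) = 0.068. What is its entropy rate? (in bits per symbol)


Stationary distribution: pi_0 = p10/(p01+p10) = 0.1368, pi_1 = 0.8632. Entropy rate H' = pi_0*H(p01) + pi_1*H(p10) = 0.1368*0.9854 + 0.8632*0.3584 = 0.4442

0.4442 bits/symbol


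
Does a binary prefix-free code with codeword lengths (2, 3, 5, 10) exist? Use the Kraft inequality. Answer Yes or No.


Kraft sum = sum(2^(-l_i)) = 0.4072, need <= 1. Result: satisfied (a binary prefix-free code with these lengths exists)

Yes


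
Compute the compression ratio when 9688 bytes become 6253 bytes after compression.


Ratio = original / compressed = 9688 / 6253 = 1.5493

1.5493


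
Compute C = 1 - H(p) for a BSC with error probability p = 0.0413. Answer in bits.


H(p) = -p*log2(p) - (1-p)*log2(1-p) = -0.0413*log2(0.0413) - 0.9587*log2(0.9587) = 0.189886 + 0.058336 = 0.2482. C = 1 - H(p) = 1 - 0.2482 = 0.7518

0.7518 bits


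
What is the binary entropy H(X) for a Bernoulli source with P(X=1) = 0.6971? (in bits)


H = -p*log2(p) - (1-p)*log2(1-p). -0.6971*log2(0.6971) = 0.362884; -0.3029*log2(0.3029) = 0.521923. H = 0.362884 + 0.521923 = 0.8848

0.8848 bits


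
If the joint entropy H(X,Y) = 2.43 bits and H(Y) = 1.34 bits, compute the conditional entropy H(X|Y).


H(X|Y) = H(X,Y) - H(Y) = 2.43 - 1.34 = 1.09

1.09 bits


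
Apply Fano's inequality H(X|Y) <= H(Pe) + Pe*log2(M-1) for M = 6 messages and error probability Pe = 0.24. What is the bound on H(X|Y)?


H(Pe) = -Pe*log2(Pe) - (1-Pe)*log2(1-Pe) = -0.24*log2(0.24) - 0.76*log2(0.76) = 0.494134 + 0.300906 = 0.795. Pe*log2(M-1) = 0.24*log2(5) = 0.557263. Bound = H(Pe) + Pe*log2(M-1) = 0.494134 + 0.300906 + 0.557263 = 1.3523

1.3523 bits


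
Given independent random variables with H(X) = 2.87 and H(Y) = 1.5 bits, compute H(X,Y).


For independent variables, H(X,Y) = H(X) + H(Y) = 2.87 + 1.5 = 4.37

4.37 bits


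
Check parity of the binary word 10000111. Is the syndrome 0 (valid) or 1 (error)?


Syndrome = XOR of all bits = 1 XOR 0 XOR 0 XOR 0 XOR 0 XOR 1 XOR 1 XOR 1 = 0

0


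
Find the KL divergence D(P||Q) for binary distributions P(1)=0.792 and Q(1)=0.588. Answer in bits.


KL = p*log2(p/q) + (1-p)*log2((1-p)/(1-q)) = 0.792*log2(0.792/0.588) + 0.208*log2(0.208/0.412) = 0.1352

0.1352 bits


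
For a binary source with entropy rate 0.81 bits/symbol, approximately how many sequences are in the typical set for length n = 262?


log2|A_typical| = nH = 262 * 0.81 = 212.22, so |A_typical| ~ 2^212.22 = 7.666e+63

7.666e+63
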